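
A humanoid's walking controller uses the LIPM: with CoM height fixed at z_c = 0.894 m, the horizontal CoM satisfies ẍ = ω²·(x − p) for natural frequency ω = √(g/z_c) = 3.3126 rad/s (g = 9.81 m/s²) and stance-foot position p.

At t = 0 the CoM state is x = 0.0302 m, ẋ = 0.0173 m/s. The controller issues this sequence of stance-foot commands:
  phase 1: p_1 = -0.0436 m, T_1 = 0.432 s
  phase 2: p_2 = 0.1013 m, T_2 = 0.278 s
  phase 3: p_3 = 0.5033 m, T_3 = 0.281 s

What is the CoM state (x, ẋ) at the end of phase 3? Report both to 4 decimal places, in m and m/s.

phase 1: p=-0.0436, T=0.432, ωT=1.431043, cosh=2.211060, sinh=1.972001; start (x,ẋ)=(0.030200, 0.017300) → end (x,ẋ)=(0.129875, 0.520346)
phase 2: p=0.1013, T=0.278, ωT=0.920903, cosh=1.454858, sinh=1.056699; start (x,ẋ)=(0.129875, 0.520346) → end (x,ẋ)=(0.308860, 0.857054)
phase 3: p=0.5033, T=0.281, ωT=0.930841, cosh=1.465431, sinh=1.071209; start (x,ẋ)=(0.308860, 0.857054) → end (x,ẋ)=(0.495510, 0.565985)

x = 0.4955, ẋ = 0.5660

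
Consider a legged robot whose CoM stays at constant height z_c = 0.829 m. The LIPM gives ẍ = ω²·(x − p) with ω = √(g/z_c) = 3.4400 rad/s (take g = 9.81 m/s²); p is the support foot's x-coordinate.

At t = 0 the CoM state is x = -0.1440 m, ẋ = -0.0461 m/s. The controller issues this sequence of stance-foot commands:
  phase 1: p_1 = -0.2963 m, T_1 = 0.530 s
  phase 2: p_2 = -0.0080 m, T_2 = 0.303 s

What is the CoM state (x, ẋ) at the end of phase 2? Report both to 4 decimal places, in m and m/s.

phase 1: p=-0.2963, T=0.530, ωT=1.823200, cosh=3.176574, sinh=3.015066; start (x,ẋ)=(-0.144000, -0.046100) → end (x,ẋ)=(0.147087, 1.433189)
phase 2: p=-0.0080, T=0.303, ωT=1.042320, cosh=1.594212, sinh=1.241576; start (x,ẋ)=(0.147087, 1.433189) → end (x,ẋ)=(0.756513, 2.947187)

x = 0.7565, ẋ = 2.9472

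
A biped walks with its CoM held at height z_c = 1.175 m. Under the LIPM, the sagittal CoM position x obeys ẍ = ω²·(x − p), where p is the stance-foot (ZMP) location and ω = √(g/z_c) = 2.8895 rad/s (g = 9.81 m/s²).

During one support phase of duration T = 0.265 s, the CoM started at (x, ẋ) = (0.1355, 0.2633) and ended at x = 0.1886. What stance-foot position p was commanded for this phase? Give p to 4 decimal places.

ωT = 2.8895·0.265 = 0.765718; cosh(ωT) = 1.307769, sinh(ωT) = 0.842768
x(T) = p + (x₀−p)·cosh(ωT) + (ẋ₀/ω)·sinh(ωT) ⇒ p·(1 − cosh) = x(T) − x₀·cosh − (ẋ₀/ω)·sinh
numerator   = 0.1886 − (0.1355)·1.307769 − (0.2633/2.8895)·0.842768 = -0.065398
denominator = 1 − 1.307769 = -0.307769
p = -0.065398 / -0.307769 = 0.2125

p = 0.2125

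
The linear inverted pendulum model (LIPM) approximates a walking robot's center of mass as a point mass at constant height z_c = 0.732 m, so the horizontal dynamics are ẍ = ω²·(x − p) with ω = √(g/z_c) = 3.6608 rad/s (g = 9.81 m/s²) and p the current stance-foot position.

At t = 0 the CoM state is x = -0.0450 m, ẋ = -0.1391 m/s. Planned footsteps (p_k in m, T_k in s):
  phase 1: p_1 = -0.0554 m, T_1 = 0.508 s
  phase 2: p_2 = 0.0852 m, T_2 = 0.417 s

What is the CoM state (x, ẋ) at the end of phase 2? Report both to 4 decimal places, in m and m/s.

x = -0.6606, ẋ = -2.6244

phase 1: p=-0.0554, T=0.508, ωT=1.859686, cosh=3.288722, sinh=3.133001; start (x,ẋ)=(-0.045000, -0.139100) → end (x,ẋ)=(-0.140242, -0.338181)
phase 2: p=0.0852, T=0.417, ωT=1.526554, cosh=2.409786, sinh=2.192502; start (x,ẋ)=(-0.140242, -0.338181) → end (x,ẋ)=(-0.660609, -2.624414)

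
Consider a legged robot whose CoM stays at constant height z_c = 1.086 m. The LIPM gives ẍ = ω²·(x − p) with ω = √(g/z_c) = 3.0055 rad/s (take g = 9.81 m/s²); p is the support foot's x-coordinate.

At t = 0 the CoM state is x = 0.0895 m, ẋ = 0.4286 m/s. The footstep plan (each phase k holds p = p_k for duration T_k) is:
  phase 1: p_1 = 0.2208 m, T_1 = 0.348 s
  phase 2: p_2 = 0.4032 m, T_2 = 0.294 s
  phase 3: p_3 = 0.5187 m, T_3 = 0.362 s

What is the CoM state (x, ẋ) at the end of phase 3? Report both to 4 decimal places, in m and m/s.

x = -0.2310, ẋ = -2.0198

phase 1: p=0.2208, T=0.348, ωT=1.045914, cosh=1.598685, sinh=1.247314; start (x,ẋ)=(0.089500, 0.428600) → end (x,ẋ)=(0.188766, 0.192978)
phase 2: p=0.4032, T=0.294, ωT=0.883617, cosh=1.416461, sinh=1.003175; start (x,ẋ)=(0.188766, 0.192978) → end (x,ẋ)=(0.163875, -0.373181)
phase 3: p=0.5187, T=0.362, ωT=1.087991, cosh=1.652599, sinh=1.315706; start (x,ẋ)=(0.163875, -0.373181) → end (x,ẋ)=(-0.231049, -2.019821)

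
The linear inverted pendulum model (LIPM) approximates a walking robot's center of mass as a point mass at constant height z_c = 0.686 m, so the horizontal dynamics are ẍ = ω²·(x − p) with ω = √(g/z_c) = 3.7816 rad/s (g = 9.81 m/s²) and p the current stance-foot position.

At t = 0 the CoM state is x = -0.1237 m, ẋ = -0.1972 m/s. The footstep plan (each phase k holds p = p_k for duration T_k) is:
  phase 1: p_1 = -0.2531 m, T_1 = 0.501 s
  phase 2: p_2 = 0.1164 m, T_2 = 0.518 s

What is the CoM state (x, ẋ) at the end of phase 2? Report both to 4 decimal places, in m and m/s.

x = 0.6036, ẋ = 2.0249

phase 1: p=-0.2531, T=0.501, ωT=1.894582, cosh=3.400073, sinh=3.249692; start (x,ẋ)=(-0.123700, -0.197200) → end (x,ẋ)=(0.017407, 0.919707)
phase 2: p=0.1164, T=0.518, ωT=1.958869, cosh=3.616159, sinh=3.475141; start (x,ẋ)=(0.017407, 0.919707) → end (x,ẋ)=(0.603600, 2.024881)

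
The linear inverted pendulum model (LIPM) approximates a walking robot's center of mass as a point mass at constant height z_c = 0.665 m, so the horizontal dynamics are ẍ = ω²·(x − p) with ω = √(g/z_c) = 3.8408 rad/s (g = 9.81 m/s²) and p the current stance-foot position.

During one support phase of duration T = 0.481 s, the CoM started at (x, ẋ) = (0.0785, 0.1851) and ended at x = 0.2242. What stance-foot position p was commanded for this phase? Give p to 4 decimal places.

p = 0.0800

ωT = 3.8408·0.481 = 1.847425; cosh(ωT) = 3.250553, sinh(ωT) = 3.092910
x(T) = p + (x₀−p)·cosh(ωT) + (ẋ₀/ω)·sinh(ωT) ⇒ p·(1 − cosh) = x(T) − x₀·cosh − (ẋ₀/ω)·sinh
numerator   = 0.2242 − (0.0785)·3.250553 − (0.1851/3.8408)·3.092910 = -0.180025
denominator = 1 − 3.250553 = -2.250553
p = -0.180025 / -2.250553 = 0.0800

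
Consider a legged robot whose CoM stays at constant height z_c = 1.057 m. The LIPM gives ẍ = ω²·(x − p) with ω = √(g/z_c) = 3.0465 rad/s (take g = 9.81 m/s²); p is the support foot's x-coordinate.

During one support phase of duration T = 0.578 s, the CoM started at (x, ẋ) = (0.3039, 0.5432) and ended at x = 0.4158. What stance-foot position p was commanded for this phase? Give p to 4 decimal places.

ωT = 3.0465·0.578 = 1.760877; cosh(ωT) = 2.994716, sinh(ωT) = 2.822822
x(T) = p + (x₀−p)·cosh(ωT) + (ẋ₀/ω)·sinh(ωT) ⇒ p·(1 − cosh) = x(T) − x₀·cosh − (ẋ₀/ω)·sinh
numerator   = 0.4158 − (0.3039)·2.994716 − (0.5432/3.0465)·2.822822 = -0.997612
denominator = 1 − 2.994716 = -1.994716
p = -0.997612 / -1.994716 = 0.5001

p = 0.5001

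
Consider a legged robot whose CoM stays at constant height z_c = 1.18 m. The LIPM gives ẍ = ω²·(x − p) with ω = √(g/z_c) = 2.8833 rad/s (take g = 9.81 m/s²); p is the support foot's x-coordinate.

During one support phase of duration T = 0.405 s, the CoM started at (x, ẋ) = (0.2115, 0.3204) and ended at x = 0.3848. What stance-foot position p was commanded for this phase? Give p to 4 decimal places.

ωT = 2.8833·0.405 = 1.167737; cosh(ωT) = 1.762889, sinh(ωT) = 1.451819
x(T) = p + (x₀−p)·cosh(ωT) + (ẋ₀/ω)·sinh(ωT) ⇒ p·(1 − cosh) = x(T) − x₀·cosh − (ẋ₀/ω)·sinh
numerator   = 0.3848 − (0.2115)·1.762889 − (0.3204/2.8833)·1.451819 = -0.149381
denominator = 1 − 1.762889 = -0.762889
p = -0.149381 / -0.762889 = 0.1958

p = 0.1958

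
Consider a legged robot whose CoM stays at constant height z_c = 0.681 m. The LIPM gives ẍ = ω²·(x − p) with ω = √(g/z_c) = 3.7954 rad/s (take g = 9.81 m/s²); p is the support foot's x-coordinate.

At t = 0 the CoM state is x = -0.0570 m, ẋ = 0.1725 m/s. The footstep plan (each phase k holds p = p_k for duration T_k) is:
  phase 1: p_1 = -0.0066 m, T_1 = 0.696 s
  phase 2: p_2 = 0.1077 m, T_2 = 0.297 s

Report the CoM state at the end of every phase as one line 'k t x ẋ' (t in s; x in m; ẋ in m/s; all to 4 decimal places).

phase 1: p=-0.0066, T=0.696, ωT=2.641598, cosh=7.053434, sinh=6.982186; start (x,ẋ)=(-0.057000, 0.172500) → end (x,ẋ)=(-0.044754, -0.118892)
phase 2: p=0.1077, T=0.297, ωT=1.127234, cosh=1.705517, sinh=1.381589; start (x,ẋ)=(-0.044754, -0.118892) → end (x,ẋ)=(-0.195592, -1.002195)

1 0.6960 -0.0448 -0.1189
2 0.9930 -0.1956 -1.0022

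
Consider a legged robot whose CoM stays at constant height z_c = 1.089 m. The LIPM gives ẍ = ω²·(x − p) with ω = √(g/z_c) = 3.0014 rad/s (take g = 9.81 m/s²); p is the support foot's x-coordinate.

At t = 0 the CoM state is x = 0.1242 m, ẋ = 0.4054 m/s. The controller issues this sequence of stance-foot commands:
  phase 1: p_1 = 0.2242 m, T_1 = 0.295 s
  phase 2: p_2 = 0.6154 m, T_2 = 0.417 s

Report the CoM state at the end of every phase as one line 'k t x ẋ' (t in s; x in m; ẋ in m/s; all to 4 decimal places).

phase 1: p=0.2242, T=0.295, ωT=0.885413, cosh=1.418265, sinh=1.005721; start (x,ẋ)=(0.124200, 0.405400) → end (x,ẋ)=(0.218217, 0.273107)
phase 2: p=0.6154, T=0.417, ωT=1.251584, cosh=1.890963, sinh=1.604912; start (x,ẋ)=(0.218217, 0.273107) → end (x,ẋ)=(0.010377, -1.396790)

1 0.2950 0.2182 0.2731
2 0.7120 0.0104 -1.3968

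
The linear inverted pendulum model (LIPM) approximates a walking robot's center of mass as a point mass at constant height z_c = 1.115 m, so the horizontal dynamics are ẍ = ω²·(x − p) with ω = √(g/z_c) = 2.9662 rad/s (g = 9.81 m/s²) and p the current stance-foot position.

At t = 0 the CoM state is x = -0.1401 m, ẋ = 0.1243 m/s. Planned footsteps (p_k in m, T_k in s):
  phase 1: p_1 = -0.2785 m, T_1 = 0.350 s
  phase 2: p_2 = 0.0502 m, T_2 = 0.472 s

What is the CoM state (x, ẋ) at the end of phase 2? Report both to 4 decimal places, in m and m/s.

x = 0.3799, ẋ = 1.1933

phase 1: p=-0.2785, T=0.350, ωT=1.038170, cosh=1.589073, sinh=1.234971; start (x,ẋ)=(-0.140100, 0.124300) → end (x,ẋ)=(-0.006820, 0.704505)
phase 2: p=0.0502, T=0.472, ωT=1.400046, cosh=2.150987, sinh=1.904401; start (x,ẋ)=(-0.006820, 0.704505) → end (x,ẋ)=(0.379866, 1.193282)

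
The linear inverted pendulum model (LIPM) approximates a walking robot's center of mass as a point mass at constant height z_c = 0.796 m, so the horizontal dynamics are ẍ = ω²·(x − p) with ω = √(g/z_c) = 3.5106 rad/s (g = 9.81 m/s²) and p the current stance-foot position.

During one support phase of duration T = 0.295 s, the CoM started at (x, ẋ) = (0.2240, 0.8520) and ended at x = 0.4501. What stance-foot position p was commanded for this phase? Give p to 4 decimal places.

p = 0.3480

ωT = 3.5106·0.295 = 1.035627; cosh(ωT) = 1.585938, sinh(ωT) = 1.230934
x(T) = p + (x₀−p)·cosh(ωT) + (ẋ₀/ω)·sinh(ωT) ⇒ p·(1 − cosh) = x(T) − x₀·cosh − (ẋ₀/ω)·sinh
numerator   = 0.4501 − (0.2240)·1.585938 − (0.8520/3.5106)·1.230934 = -0.203890
denominator = 1 − 1.585938 = -0.585938
p = -0.203890 / -0.585938 = 0.3480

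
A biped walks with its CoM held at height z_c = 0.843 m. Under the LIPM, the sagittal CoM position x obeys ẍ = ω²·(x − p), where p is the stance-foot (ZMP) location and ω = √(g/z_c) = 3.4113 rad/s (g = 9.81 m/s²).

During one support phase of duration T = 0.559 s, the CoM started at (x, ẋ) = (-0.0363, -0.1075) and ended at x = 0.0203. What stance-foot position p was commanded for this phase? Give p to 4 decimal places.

ωT = 3.4113·0.559 = 1.906917; cosh(ωT) = 3.440418, sinh(ωT) = 3.291881
x(T) = p + (x₀−p)·cosh(ωT) + (ẋ₀/ω)·sinh(ωT) ⇒ p·(1 − cosh) = x(T) − x₀·cosh − (ẋ₀/ω)·sinh
numerator   = 0.0203 − (-0.0363)·3.440418 − (-0.1075/3.4113)·3.291881 = 0.248924
denominator = 1 − 3.440418 = -2.440418
p = 0.248924 / -2.440418 = -0.1020

p = -0.1020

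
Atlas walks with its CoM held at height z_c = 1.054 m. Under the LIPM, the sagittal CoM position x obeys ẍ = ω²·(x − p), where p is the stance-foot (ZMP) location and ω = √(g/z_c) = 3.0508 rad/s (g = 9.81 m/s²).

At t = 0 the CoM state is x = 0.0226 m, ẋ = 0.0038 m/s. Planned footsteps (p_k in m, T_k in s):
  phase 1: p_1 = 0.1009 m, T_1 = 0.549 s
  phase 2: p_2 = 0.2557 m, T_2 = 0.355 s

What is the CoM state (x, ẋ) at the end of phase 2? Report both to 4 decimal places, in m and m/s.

x = -0.6091, ẋ = -2.4630

phase 1: p=0.1009, T=0.549, ωT=1.674889, cosh=2.762766, sinh=2.575437; start (x,ẋ)=(0.022600, 0.003800) → end (x,ẋ)=(-0.112217, -0.604716)
phase 2: p=0.2557, T=0.355, ωT=1.083034, cosh=1.646097, sinh=1.307530; start (x,ẋ)=(-0.112217, -0.604716) → end (x,ẋ)=(-0.609099, -2.463046)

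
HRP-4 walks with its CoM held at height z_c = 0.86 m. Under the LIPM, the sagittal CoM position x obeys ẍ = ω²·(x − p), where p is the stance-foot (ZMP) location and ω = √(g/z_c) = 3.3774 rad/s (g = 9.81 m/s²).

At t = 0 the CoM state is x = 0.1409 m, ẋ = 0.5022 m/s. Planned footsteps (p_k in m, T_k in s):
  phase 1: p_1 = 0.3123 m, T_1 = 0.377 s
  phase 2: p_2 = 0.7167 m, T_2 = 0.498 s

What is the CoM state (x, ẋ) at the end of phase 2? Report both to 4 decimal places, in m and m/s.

x = -0.6343, ẋ = -4.2526

phase 1: p=0.3123, T=0.377, ωT=1.273280, cosh=1.926231, sinh=1.646319; start (x,ẋ)=(0.140900, 0.502200) → end (x,ẋ)=(0.226942, 0.014322)
phase 2: p=0.7167, T=0.498, ωT=1.681945, cosh=2.781008, sinh=2.594996; start (x,ẋ)=(0.226942, 0.014322) → end (x,ẋ)=(-0.634316, -4.252575)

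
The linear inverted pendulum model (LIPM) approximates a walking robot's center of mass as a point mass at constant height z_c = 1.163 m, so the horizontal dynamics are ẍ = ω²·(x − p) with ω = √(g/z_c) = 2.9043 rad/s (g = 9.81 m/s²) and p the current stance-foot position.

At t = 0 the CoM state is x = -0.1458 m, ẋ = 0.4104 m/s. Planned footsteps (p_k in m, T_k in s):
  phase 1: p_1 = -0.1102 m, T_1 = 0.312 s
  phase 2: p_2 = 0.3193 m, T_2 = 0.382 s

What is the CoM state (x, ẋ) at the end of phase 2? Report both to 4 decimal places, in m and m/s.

x = -0.0179, ẋ = -0.4995

phase 1: p=-0.1102, T=0.312, ωT=0.906142, cosh=1.439418, sinh=1.035338; start (x,ẋ)=(-0.145800, 0.410400) → end (x,ẋ)=(-0.015142, 0.483690)
phase 2: p=0.3193, T=0.382, ωT=1.109443, cosh=1.681205, sinh=1.351462; start (x,ẋ)=(-0.015142, 0.483690) → end (x,ẋ)=(-0.017889, -0.499520)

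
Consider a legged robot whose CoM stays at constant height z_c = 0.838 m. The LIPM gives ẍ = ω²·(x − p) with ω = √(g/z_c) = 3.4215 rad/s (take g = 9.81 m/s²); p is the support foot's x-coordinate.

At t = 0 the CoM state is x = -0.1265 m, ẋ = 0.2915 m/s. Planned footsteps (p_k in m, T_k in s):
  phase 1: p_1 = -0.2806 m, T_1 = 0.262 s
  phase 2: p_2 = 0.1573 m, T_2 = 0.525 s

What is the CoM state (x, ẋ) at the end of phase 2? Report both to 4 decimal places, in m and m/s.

x = 0.5711, ẋ = 1.6483

phase 1: p=-0.2806, T=0.262, ωT=0.896433, cosh=1.429434, sinh=1.021411; start (x,ẋ)=(-0.126500, 0.291500) → end (x,ẋ)=(0.026696, 0.955222)
phase 2: p=0.1573, T=0.525, ωT=1.796288, cosh=3.096572, sinh=2.930658; start (x,ẋ)=(0.026696, 0.955222) → end (x,ẋ)=(0.571065, 1.648321)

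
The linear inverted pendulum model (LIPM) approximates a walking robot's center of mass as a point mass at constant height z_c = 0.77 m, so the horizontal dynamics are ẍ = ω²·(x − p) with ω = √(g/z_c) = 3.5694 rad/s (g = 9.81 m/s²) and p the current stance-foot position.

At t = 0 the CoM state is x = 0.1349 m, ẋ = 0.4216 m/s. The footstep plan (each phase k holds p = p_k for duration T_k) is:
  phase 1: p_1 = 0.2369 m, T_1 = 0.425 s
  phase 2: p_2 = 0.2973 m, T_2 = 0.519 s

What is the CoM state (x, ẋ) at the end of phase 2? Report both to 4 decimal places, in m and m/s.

x = 0.3304, ẋ = 0.1790

phase 1: p=0.2369, T=0.425, ωT=1.516995, cosh=2.388938, sinh=2.169568; start (x,ẋ)=(0.134900, 0.421600) → end (x,ẋ)=(0.249487, 0.217283)
phase 2: p=0.2973, T=0.519, ωT=1.852519, cosh=3.266350, sinh=3.109508; start (x,ẋ)=(0.249487, 0.217283) → end (x,ẋ)=(0.330413, 0.179041)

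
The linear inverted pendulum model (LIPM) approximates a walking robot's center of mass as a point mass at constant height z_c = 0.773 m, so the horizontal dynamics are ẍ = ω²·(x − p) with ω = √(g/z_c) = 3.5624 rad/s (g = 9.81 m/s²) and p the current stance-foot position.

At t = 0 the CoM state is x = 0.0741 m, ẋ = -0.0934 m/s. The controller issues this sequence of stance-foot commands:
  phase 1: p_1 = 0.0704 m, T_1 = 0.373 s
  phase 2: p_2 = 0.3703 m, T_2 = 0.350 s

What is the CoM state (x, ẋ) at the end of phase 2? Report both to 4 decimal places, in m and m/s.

x = -0.3413, ẋ = -2.2361

phase 1: p=0.0704, T=0.373, ωT=1.328775, cosh=2.020608, sinh=1.755807; start (x,ẋ)=(0.074100, -0.093400) → end (x,ẋ)=(0.031842, -0.165582)
phase 2: p=0.3703, T=0.350, ωT=1.246840, cosh=1.883371, sinh=1.595960; start (x,ẋ)=(0.031842, -0.165582) → end (x,ẋ)=(-0.341323, -2.236137)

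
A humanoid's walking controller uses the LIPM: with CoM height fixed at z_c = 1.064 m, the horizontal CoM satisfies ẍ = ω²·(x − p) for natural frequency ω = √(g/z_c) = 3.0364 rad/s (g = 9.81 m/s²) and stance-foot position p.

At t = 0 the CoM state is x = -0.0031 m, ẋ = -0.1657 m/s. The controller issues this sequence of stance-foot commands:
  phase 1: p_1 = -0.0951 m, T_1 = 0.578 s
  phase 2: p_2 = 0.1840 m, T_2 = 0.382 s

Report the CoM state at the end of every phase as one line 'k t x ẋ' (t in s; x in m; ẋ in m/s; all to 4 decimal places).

1 0.5780 0.0258 0.2902
2 0.9600 0.0443 -0.1825

phase 1: p=-0.0951, T=0.578, ωT=1.755039, cosh=2.978287, sinh=2.805387; start (x,ẋ)=(-0.003100, -0.165700) → end (x,ẋ)=(0.025809, 0.290179)
phase 2: p=0.1840, T=0.382, ωT=1.159905, cosh=1.751573, sinh=1.438057; start (x,ẋ)=(0.025809, 0.290179) → end (x,ẋ)=(0.044348, -0.182473)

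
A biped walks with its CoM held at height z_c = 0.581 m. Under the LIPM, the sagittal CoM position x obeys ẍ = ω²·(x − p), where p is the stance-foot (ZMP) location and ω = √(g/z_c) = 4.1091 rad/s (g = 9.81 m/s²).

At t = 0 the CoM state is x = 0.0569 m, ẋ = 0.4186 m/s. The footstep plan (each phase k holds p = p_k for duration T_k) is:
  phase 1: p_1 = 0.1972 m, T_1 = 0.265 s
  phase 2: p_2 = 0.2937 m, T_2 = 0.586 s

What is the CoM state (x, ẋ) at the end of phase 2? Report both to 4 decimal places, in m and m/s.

x = -0.8847, ẋ = -4.7763

phase 1: p=0.1972, T=0.265, ωT=1.088912, cosh=1.653811, sinh=1.317228; start (x,ẋ)=(0.056900, 0.418600) → end (x,ẋ)=(0.099358, -0.067106)
phase 2: p=0.2937, T=0.586, ωT=2.407933, cosh=5.600484, sinh=5.510483; start (x,ẋ)=(0.099358, -0.067106) → end (x,ẋ)=(-0.884699, -4.776327)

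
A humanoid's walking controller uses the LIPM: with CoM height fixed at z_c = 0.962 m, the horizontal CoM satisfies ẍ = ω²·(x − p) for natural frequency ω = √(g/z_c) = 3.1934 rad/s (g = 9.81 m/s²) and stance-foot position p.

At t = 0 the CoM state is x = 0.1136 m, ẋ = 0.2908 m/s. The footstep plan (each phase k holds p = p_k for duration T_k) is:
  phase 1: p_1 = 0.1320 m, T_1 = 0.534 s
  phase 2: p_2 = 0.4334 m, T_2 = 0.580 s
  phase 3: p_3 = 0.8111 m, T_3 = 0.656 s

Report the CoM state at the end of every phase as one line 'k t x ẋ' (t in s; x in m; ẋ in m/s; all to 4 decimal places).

1 0.5340 0.3220 0.6702
2 1.1140 0.7220 1.0825
3 1.7700 1.7996 3.3249

phase 1: p=0.1320, T=0.534, ωT=1.705276, cosh=2.842312, sinh=2.660590; start (x,ẋ)=(0.113600, 0.290800) → end (x,ẋ)=(0.321982, 0.670212)
phase 2: p=0.4334, T=0.580, ωT=1.852172, cosh=3.265272, sinh=3.108376; start (x,ẋ)=(0.321982, 0.670212) → end (x,ẋ)=(0.721958, 1.082460)
phase 3: p=0.8111, T=0.656, ωT=2.094870, cosh=4.123737, sinh=4.000651; start (x,ẋ)=(0.721958, 1.082460) → end (x,ẋ)=(1.799595, 3.324935)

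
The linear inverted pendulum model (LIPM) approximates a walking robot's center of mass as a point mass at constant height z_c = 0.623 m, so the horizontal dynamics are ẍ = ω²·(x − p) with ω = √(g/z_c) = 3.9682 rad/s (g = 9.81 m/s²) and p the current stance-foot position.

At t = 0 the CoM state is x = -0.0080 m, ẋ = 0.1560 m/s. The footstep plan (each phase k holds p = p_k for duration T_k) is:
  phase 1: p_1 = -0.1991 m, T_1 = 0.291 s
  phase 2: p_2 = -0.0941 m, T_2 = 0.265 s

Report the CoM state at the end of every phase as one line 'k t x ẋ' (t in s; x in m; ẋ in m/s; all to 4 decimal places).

1 0.2910 0.1904 1.3558
2 0.5560 0.7920 3.5954

phase 1: p=-0.1991, T=0.291, ωT=1.154746, cosh=1.744178, sinh=1.429040; start (x,ẋ)=(-0.008000, 0.156000) → end (x,ẋ)=(0.190392, 1.355766)
phase 2: p=-0.0941, T=0.265, ωT=1.051573, cosh=1.605769, sinh=1.256381; start (x,ẋ)=(0.190392, 1.355766) → end (x,ẋ)=(0.791980, 3.595399)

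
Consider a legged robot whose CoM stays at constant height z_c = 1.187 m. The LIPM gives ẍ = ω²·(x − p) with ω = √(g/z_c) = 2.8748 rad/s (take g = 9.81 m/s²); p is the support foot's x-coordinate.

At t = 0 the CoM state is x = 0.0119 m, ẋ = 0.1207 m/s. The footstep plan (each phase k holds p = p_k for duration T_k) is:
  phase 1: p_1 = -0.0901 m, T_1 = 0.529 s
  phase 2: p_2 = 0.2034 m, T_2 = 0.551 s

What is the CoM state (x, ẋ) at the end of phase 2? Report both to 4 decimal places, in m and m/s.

phase 1: p=-0.0901, T=0.529, ωT=1.520769, cosh=2.397144, sinh=2.178600; start (x,ẋ)=(0.011900, 0.120700) → end (x,ẋ)=(0.245878, 0.928165)
phase 2: p=0.2034, T=0.551, ωT=1.584015, cosh=2.539818, sinh=2.334668; start (x,ẋ)=(0.245878, 0.928165) → end (x,ẋ)=(1.065064, 2.642473)

x = 1.0651, ẋ = 2.6425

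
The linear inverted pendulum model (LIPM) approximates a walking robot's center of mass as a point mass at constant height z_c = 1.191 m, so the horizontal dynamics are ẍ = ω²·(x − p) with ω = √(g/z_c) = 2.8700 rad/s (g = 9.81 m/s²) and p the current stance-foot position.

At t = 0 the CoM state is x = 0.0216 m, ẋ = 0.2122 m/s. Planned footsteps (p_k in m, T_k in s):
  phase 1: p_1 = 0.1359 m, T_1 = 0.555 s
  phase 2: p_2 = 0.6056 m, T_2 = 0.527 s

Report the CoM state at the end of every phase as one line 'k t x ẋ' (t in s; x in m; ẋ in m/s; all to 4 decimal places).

phase 1: p=0.1359, T=0.555, ωT=1.592850, cosh=2.560545, sinh=2.357200; start (x,ẋ)=(0.021600, 0.212200) → end (x,ẋ)=(0.017515, -0.229911)
phase 2: p=0.6056, T=0.527, ωT=1.512490, cosh=2.379188, sinh=2.158828; start (x,ẋ)=(0.017515, -0.229911) → end (x,ẋ)=(-0.966506, -4.190681)

1 0.5550 0.0175 -0.2299
2 1.0820 -0.9665 -4.1907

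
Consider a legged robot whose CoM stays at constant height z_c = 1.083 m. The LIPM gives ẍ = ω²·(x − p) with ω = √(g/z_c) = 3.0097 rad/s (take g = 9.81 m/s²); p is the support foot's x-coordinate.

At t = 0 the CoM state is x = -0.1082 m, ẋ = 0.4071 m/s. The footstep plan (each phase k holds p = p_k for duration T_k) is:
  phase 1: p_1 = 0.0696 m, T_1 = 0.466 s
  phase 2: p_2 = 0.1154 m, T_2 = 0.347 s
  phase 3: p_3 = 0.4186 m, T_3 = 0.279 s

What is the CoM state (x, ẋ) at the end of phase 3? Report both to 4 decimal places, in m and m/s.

x = -0.7269, ẋ = -2.9974

phase 1: p=0.0696, T=0.466, ωT=1.402520, cosh=2.155705, sinh=1.909728; start (x,ẋ)=(-0.108200, 0.407100) → end (x,ẋ)=(-0.055369, -0.144355)
phase 2: p=0.1154, T=0.347, ωT=1.044366, cosh=1.596755, sinh=1.244841; start (x,ẋ)=(-0.055369, -0.144355) → end (x,ẋ)=(-0.216984, -0.870304)
phase 3: p=0.4186, T=0.279, ωT=0.839706, cosh=1.373762, sinh=0.941925; start (x,ẋ)=(-0.216984, -0.870304) → end (x,ẋ)=(-0.726914, -2.997414)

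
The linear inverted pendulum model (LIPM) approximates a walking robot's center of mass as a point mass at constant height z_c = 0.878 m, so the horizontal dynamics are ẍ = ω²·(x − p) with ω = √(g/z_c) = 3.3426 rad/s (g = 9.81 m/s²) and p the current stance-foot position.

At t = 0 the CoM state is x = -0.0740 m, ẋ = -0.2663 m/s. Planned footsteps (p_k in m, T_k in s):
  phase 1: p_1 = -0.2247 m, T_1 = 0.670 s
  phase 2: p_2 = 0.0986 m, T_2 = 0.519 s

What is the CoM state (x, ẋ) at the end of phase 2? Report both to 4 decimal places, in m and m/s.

phase 1: p=-0.2247, T=0.670, ωT=2.239542, cosh=4.747769, sinh=4.641261; start (x,ẋ)=(-0.074000, -0.266300) → end (x,ẋ)=(0.121026, 1.073611)
phase 2: p=0.0986, T=0.519, ωT=1.734809, cosh=2.922141, sinh=2.745707; start (x,ẋ)=(0.121026, 1.073611) → end (x,ẋ)=(1.046027, 3.343066)

x = 1.0460, ẋ = 3.3431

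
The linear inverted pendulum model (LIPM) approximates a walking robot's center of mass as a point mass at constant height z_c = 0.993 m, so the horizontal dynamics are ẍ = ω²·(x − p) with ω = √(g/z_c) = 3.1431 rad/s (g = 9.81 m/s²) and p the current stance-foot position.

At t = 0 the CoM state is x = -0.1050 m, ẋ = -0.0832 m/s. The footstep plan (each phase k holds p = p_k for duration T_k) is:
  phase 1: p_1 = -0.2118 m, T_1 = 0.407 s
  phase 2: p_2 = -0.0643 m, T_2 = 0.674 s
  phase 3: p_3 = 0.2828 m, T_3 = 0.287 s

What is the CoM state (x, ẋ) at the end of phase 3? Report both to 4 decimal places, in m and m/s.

phase 1: p=-0.2118, T=0.407, ωT=1.279242, cosh=1.936081, sinh=1.657833; start (x,ẋ)=(-0.105000, -0.083200) → end (x,ẋ)=(-0.048911, 0.395424)
phase 2: p=-0.0643, T=0.674, ωT=2.118449, cosh=4.219224, sinh=4.099006; start (x,ẋ)=(-0.048911, 0.395424) → end (x,ẋ)=(0.516316, 1.866656)
phase 3: p=0.2828, T=0.287, ωT=0.902070, cosh=1.435214, sinh=1.029485; start (x,ẋ)=(0.516316, 1.866656) → end (x,ẋ)=(1.229346, 3.434655)

x = 1.2293, ẋ = 3.4347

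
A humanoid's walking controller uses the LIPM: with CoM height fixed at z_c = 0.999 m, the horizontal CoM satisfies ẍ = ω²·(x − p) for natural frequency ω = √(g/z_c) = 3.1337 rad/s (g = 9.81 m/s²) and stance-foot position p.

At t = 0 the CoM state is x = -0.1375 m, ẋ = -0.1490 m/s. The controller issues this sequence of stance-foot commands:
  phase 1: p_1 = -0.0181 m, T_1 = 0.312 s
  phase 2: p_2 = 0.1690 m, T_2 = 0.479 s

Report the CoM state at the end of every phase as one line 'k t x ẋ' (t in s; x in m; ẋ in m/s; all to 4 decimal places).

phase 1: p=-0.0181, T=0.312, ωT=0.977714, cosh=1.517272, sinh=1.141102; start (x,ẋ)=(-0.137500, -0.149000) → end (x,ẋ)=(-0.253519, -0.653032)
phase 2: p=0.1690, T=0.479, ωT=1.501042, cosh=2.354630, sinh=2.131733; start (x,ẋ)=(-0.253519, -0.653032) → end (x,ẋ)=(-1.270108, -4.360165)

1 0.3120 -0.2535 -0.6530
2 0.7910 -1.2701 -4.3602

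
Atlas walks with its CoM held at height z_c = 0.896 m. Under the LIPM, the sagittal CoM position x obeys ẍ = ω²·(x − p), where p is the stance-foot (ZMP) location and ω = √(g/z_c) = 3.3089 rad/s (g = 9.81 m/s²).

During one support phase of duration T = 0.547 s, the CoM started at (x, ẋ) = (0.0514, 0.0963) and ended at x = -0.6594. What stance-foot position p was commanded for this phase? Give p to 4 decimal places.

p = 0.4245

ωT = 3.3089·0.547 = 1.809968; cosh(ωT) = 3.136957, sinh(ωT) = 2.973297
x(T) = p + (x₀−p)·cosh(ωT) + (ẋ₀/ω)·sinh(ωT) ⇒ p·(1 − cosh) = x(T) − x₀·cosh − (ẋ₀/ω)·sinh
numerator   = -0.6594 − (0.0514)·3.136957 − (0.0963/3.3089)·2.973297 = -0.907172
denominator = 1 − 3.136957 = -2.136957
p = -0.907172 / -2.136957 = 0.4245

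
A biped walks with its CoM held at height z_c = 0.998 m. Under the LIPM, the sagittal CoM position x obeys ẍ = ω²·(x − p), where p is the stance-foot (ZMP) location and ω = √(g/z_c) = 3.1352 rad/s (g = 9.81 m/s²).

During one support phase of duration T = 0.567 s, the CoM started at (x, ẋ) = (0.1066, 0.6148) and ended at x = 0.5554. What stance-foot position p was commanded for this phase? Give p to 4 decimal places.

p = 0.1627

ωT = 3.1352·0.567 = 1.777658; cosh(ωT) = 3.042510, sinh(ωT) = 2.873477
x(T) = p + (x₀−p)·cosh(ωT) + (ẋ₀/ω)·sinh(ωT) ⇒ p·(1 − cosh) = x(T) − x₀·cosh − (ẋ₀/ω)·sinh
numerator   = 0.5554 − (0.1066)·3.042510 − (0.6148/3.1352)·2.873477 = -0.332409
denominator = 1 − 3.042510 = -2.042510
p = -0.332409 / -2.042510 = 0.1627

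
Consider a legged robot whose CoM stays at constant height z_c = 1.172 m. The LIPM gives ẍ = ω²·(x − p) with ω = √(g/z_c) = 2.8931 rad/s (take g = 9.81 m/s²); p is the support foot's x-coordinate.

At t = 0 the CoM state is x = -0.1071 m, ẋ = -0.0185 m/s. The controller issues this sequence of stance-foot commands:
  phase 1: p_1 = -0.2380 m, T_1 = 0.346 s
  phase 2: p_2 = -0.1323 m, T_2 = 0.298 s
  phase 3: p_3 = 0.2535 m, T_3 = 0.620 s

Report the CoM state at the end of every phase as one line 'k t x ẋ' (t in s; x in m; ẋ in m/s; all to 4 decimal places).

phase 1: p=-0.2380, T=0.346, ωT=1.001013, cosh=1.544271, sinh=1.176764; start (x,ẋ)=(-0.107100, -0.018500) → end (x,ẋ)=(-0.043380, 0.417080)
phase 2: p=-0.1323, T=0.298, ωT=0.862144, cosh=1.395244, sinh=0.972988; start (x,ẋ)=(-0.043380, 0.417080) → end (x,ẋ)=(0.132035, 0.832234)
phase 3: p=0.2535, T=0.620, ωT=1.793722, cosh=3.089063, sinh=2.922723; start (x,ẋ)=(0.132035, 0.832234) → end (x,ẋ)=(0.719042, 1.543748)

1 0.3460 -0.0434 0.4171
2 0.6440 0.1320 0.8322
3 1.2640 0.7190 1.5437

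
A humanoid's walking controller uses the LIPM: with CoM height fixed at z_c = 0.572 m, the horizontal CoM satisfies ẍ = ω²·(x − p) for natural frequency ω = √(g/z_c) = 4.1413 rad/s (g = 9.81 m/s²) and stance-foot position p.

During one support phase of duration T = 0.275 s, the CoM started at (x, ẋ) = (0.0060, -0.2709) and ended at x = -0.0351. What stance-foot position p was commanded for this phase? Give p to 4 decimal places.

p = -0.0641

ωT = 4.1413·0.275 = 1.138858; cosh(ωT) = 1.721691, sinh(ωT) = 1.401507
x(T) = p + (x₀−p)·cosh(ωT) + (ẋ₀/ω)·sinh(ωT) ⇒ p·(1 − cosh) = x(T) − x₀·cosh − (ẋ₀/ω)·sinh
numerator   = -0.0351 − (0.0060)·1.721691 − (-0.2709/4.1413)·1.401507 = 0.046248
denominator = 1 − 1.721691 = -0.721691
p = 0.046248 / -0.721691 = -0.0641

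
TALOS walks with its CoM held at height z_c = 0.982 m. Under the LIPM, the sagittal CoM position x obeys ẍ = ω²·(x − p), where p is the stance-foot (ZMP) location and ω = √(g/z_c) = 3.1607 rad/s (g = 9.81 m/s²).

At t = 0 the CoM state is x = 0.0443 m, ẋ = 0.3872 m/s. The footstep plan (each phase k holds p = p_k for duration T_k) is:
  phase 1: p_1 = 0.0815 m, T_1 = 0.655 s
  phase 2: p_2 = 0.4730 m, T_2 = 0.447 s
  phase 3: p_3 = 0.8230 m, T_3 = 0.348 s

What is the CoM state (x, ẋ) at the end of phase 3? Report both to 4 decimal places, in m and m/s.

phase 1: p=0.0815, T=0.655, ωT=2.070259, cosh=4.026513, sinh=3.900359; start (x,ẋ)=(0.044300, 0.387200) → end (x,ẋ)=(0.409525, 1.100469)
phase 2: p=0.4730, T=0.447, ωT=1.412833, cosh=2.175514, sinh=1.932061; start (x,ẋ)=(0.409525, 1.100469) → end (x,ẋ)=(1.007601, 2.006467)
phase 3: p=0.8230, T=0.348, ωT=1.099924, cosh=1.668417, sinh=1.335520; start (x,ẋ)=(1.007601, 2.006467) → end (x,ẋ)=(1.978802, 4.126856)

x = 1.9788, ẋ = 4.1269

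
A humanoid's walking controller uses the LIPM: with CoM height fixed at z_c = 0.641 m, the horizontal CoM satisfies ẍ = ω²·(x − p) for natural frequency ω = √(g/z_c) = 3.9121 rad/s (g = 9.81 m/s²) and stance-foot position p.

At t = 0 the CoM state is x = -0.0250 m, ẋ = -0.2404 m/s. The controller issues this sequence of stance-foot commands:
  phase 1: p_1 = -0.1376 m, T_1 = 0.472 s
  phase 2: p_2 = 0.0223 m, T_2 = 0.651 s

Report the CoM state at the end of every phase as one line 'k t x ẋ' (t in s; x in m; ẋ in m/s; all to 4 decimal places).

1 0.4720 0.0382 0.5804
2 1.1230 1.0656 4.1222

phase 1: p=-0.1376, T=0.472, ωT=1.846511, cosh=3.247728, sinh=3.089942; start (x,ẋ)=(-0.025000, -0.240400) → end (x,ẋ)=(0.038216, 0.580373)
phase 2: p=0.0223, T=0.651, ωT=2.546777, cosh=6.422114, sinh=6.343780; start (x,ẋ)=(0.038216, 0.580373) → end (x,ẋ)=(1.065636, 4.122221)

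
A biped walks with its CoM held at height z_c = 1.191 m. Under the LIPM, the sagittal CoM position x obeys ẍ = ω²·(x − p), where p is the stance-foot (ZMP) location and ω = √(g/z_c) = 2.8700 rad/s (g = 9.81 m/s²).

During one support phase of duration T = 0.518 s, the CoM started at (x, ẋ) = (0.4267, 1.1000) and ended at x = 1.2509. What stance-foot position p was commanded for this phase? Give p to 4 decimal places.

ωT = 2.8700·0.518 = 1.486660; cosh(ωT) = 2.324214, sinh(ωT) = 2.098087
x(T) = p + (x₀−p)·cosh(ωT) + (ẋ₀/ω)·sinh(ωT) ⇒ p·(1 − cosh) = x(T) − x₀·cosh − (ẋ₀/ω)·sinh
numerator   = 1.2509 − (0.4267)·2.324214 − (1.1000/2.8700)·2.098087 = -0.544987
denominator = 1 − 2.324214 = -1.324214
p = -0.544987 / -1.324214 = 0.4116

p = 0.4116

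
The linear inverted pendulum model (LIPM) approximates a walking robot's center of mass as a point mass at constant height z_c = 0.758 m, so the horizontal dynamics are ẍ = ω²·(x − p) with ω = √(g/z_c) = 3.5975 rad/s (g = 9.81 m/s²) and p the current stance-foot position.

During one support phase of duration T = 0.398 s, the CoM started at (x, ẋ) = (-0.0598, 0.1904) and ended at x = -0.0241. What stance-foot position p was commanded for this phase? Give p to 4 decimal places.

ωT = 3.5975·0.398 = 1.431805; cosh(ωT) = 2.212563, sinh(ωT) = 1.973686
x(T) = p + (x₀−p)·cosh(ωT) + (ẋ₀/ω)·sinh(ωT) ⇒ p·(1 − cosh) = x(T) − x₀·cosh − (ẋ₀/ω)·sinh
numerator   = -0.0241 − (-0.0598)·2.212563 − (0.1904/3.5975)·1.973686 = 0.003753
denominator = 1 − 2.212563 = -1.212563
p = 0.003753 / -1.212563 = -0.0031

p = -0.0031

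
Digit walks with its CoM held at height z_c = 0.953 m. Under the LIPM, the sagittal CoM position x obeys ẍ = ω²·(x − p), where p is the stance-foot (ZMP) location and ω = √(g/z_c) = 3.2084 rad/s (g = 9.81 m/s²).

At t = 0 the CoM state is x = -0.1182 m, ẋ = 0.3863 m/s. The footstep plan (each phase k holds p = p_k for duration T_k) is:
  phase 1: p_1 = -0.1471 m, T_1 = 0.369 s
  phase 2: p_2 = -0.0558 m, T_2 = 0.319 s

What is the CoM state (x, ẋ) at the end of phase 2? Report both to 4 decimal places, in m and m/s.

phase 1: p=-0.1471, T=0.369, ωT=1.183900, cosh=1.786586, sinh=1.480503; start (x,ẋ)=(-0.118200, 0.386300) → end (x,ẋ)=(0.082789, 0.827435)
phase 2: p=-0.0558, T=0.319, ωT=1.023480, cosh=1.571102, sinh=1.211759; start (x,ẋ)=(0.082789, 0.827435) → end (x,ẋ)=(0.474446, 1.838791)

x = 0.4744, ẋ = 1.8388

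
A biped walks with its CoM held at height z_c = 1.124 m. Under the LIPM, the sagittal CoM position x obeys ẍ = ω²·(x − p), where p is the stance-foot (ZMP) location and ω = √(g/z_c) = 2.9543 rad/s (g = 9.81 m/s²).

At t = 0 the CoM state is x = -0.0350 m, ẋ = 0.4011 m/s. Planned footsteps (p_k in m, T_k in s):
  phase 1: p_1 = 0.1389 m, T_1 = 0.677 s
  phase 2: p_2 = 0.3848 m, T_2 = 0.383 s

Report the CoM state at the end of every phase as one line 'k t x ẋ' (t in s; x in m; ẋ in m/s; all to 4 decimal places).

1 0.6770 -0.0229 -0.3543
2 1.0600 -0.4796 -2.2794

phase 1: p=0.1389, T=0.677, ωT=2.000061, cosh=3.762417, sinh=3.627090; start (x,ẋ)=(-0.035000, 0.401100) → end (x,ẋ)=(-0.022941, -0.354322)
phase 2: p=0.3848, T=0.383, ωT=1.131497, cosh=1.711422, sinh=1.388872; start (x,ẋ)=(-0.022941, -0.354322) → end (x,ẋ)=(-0.479590, -2.279414)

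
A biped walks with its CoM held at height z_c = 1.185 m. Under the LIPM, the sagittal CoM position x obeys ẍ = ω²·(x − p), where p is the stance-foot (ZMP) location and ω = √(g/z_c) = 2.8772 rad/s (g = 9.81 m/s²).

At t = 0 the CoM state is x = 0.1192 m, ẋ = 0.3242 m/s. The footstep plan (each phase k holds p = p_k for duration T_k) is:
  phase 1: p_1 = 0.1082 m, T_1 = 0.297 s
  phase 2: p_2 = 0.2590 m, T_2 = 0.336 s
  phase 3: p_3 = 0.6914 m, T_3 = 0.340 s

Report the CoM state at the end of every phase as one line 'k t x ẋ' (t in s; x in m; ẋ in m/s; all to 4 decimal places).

phase 1: p=0.1082, T=0.297, ωT=0.854528, cosh=1.387875, sinh=0.962391; start (x,ẋ)=(0.119200, 0.324200) → end (x,ẋ)=(0.231908, 0.480408)
phase 2: p=0.2590, T=0.336, ωT=0.966739, cosh=1.504839, sinh=1.124518; start (x,ẋ)=(0.231908, 0.480408) → end (x,ẋ)=(0.405992, 0.635281)
phase 3: p=0.6914, T=0.340, ωT=0.978248, cosh=1.517881, sinh=1.141911; start (x,ẋ)=(0.405992, 0.635281) → end (x,ẋ)=(0.510317, 0.026571)

1 0.2970 0.2319 0.4804
2 0.6330 0.4060 0.6353
3 0.9730 0.5103 0.0266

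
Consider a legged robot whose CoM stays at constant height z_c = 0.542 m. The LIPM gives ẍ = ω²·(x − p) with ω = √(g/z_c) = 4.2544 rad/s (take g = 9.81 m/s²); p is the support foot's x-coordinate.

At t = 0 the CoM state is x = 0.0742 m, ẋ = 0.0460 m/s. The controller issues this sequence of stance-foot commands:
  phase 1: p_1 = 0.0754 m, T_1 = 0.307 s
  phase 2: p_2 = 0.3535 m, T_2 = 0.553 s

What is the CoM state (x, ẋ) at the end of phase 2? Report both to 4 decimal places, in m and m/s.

phase 1: p=0.0754, T=0.307, ωT=1.306101, cosh=1.981312, sinh=1.710438; start (x,ẋ)=(0.074200, 0.046000) → end (x,ẋ)=(0.091516, 0.082408)
phase 2: p=0.3535, T=0.553, ωT=2.352683, cosh=5.304428, sinh=5.209314; start (x,ẋ)=(0.091516, 0.082408) → end (x,ẋ)=(-0.935269, -5.369089)

x = -0.9353, ẋ = -5.3691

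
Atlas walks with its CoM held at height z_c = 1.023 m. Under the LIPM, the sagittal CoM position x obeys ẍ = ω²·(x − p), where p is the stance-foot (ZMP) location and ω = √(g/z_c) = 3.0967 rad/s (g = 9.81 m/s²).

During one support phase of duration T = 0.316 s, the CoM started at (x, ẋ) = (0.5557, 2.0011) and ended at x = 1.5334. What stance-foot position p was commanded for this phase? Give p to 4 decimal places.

ωT = 3.0967·0.316 = 0.978557; cosh(ωT) = 1.518234, sinh(ωT) = 1.142381
x(T) = p + (x₀−p)·cosh(ωT) + (ẋ₀/ω)·sinh(ωT) ⇒ p·(1 − cosh) = x(T) − x₀·cosh − (ẋ₀/ω)·sinh
numerator   = 1.5334 − (0.5557)·1.518234 − (2.0011/3.0967)·1.142381 = -0.048494
denominator = 1 − 1.518234 = -0.518234
p = -0.048494 / -0.518234 = 0.0936

p = 0.0936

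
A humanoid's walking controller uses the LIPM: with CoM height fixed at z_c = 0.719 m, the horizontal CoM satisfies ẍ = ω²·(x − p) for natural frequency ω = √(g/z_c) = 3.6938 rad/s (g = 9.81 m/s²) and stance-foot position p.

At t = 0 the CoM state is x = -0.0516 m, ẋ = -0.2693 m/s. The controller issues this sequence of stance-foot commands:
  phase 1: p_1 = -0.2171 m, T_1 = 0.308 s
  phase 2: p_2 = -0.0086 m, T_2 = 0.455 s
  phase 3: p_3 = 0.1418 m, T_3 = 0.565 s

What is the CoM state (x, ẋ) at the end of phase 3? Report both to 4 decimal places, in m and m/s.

phase 1: p=-0.2171, T=0.308, ωT=1.137690, cosh=1.720057, sinh=1.399498; start (x,ẋ)=(-0.051600, -0.269300) → end (x,ẋ)=(-0.034462, 0.392335)
phase 2: p=-0.0086, T=0.455, ωT=1.680679, cosh=2.777724, sinh=2.591476; start (x,ẋ)=(-0.034462, 0.392335) → end (x,ẋ)=(0.194814, 0.842235)
phase 3: p=0.1418, T=0.565, ωT=2.086997, cosh=4.092366, sinh=3.968307; start (x,ẋ)=(0.194814, 0.842235) → end (x,ẋ)=(1.263579, 4.223822)

x = 1.2636, ẋ = 4.2238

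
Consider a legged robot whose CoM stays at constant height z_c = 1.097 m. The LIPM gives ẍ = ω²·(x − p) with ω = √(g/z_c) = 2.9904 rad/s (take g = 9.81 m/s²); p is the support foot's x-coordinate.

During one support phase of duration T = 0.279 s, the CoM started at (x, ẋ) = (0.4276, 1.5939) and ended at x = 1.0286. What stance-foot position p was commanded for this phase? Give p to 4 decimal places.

ωT = 2.9904·0.279 = 0.834322; cosh(ωT) = 1.368710, sinh(ωT) = 0.934541
x(T) = p + (x₀−p)·cosh(ωT) + (ẋ₀/ω)·sinh(ωT) ⇒ p·(1 − cosh) = x(T) − x₀·cosh − (ẋ₀/ω)·sinh
numerator   = 1.0286 − (0.4276)·1.368710 − (1.5939/2.9904)·0.934541 = -0.054776
denominator = 1 − 1.368710 = -0.368710
p = -0.054776 / -0.368710 = 0.1486

p = 0.1486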